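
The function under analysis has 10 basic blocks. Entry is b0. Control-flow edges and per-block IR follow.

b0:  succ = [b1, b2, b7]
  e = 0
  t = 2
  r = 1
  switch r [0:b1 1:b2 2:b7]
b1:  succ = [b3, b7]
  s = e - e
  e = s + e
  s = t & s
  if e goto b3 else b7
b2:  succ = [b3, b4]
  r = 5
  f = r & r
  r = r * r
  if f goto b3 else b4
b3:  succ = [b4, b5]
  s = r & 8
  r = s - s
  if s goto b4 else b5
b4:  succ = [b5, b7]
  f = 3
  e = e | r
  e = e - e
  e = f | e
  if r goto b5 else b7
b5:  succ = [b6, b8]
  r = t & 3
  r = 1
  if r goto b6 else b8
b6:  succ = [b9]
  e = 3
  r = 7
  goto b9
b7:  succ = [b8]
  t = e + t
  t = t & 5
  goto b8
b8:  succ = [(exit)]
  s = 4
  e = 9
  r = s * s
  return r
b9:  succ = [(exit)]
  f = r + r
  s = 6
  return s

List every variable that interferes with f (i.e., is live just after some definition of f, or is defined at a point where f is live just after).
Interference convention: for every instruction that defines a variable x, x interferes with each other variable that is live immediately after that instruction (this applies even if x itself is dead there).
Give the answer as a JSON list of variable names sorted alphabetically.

Answer: ["e", "r", "t"]

Working:
Per-block:
  b0 def {e,r,t} use ∅
  b1 def {e,s} use {e,t}
  b2 def {f,r} use ∅
  b3 def {r,s} use {r}
  b4 def {e,f} use {e,r}
  b5 def {r} use {t}
  b6 def {e,r} use ∅
  b7 def {t} use {e,t}
  b8 def {e,r,s} use ∅
  b9 def {f,s} use {r}

Live sets:
  b0: in=∅ out={e,r,t}
  b1: in={e,r,t} out={e,r,t}
  b2: in={e,t} out={e,r,t}
  b3: in={e,r,t} out={e,r,t}
  b4: in={e,r,t} out={e,t}
  b5: in={t} out=∅
  b6: in=∅ out={r}
  b7: in={e,t} out=∅
  b8: in=∅ out=∅
  b9: in={r} out=∅

Interference:
  e — {f,r,s,t}
  f — {e,r,t}
  r — {e,f,s,t}
  s — {e,r,t}
  t — {e,f,r,s}

N(f) = ["e", "r", "t"]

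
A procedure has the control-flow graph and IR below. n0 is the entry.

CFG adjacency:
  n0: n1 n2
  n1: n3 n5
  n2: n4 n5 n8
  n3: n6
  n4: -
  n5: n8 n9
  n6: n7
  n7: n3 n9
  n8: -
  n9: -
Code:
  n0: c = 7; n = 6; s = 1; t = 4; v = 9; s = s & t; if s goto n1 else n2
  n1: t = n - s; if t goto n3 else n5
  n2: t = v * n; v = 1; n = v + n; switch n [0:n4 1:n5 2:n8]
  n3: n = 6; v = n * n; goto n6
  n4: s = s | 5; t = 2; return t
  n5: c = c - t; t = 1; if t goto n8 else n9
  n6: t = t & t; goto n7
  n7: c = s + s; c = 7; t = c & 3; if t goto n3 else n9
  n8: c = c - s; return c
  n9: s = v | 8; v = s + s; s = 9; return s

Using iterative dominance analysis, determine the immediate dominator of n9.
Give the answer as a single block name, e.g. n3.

idom tree: n1←n0 n2←n0 n3←n1 n4←n2 n5←n0 n6←n3 n7←n6 n8←n0 n9←n0
Dom at joins:
  n3: preds {n1,n7}: {n0,n1} ∩ {n0,n1,n3,n6,n7} = {n0,n1}; idom=n1
  n5: preds {n1,n2}: {n0,n1} ∩ {n0,n2} = {n0}; idom=n0
  n8: preds {n2,n5}: {n0,n2} ∩ {n0,n5} = {n0}; idom=n0
  n9: preds {n5,n7}: {n0,n5} ∩ {n0,n1,n3,n6,n7} = {n0}; idom=n0

idom(n9) = n0

Answer: n0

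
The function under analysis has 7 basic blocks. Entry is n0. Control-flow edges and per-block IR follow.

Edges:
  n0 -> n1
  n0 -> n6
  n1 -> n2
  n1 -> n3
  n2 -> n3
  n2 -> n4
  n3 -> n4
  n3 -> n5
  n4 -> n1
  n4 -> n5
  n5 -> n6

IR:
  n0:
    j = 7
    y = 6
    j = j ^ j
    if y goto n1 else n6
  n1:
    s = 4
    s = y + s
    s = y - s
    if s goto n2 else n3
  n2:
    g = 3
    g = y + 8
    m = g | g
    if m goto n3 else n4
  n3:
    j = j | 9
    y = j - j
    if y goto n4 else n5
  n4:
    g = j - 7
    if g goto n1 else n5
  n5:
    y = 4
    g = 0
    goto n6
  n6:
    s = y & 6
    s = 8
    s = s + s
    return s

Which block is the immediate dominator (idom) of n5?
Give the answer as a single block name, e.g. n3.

idom tree: n1←n0 n2←n1 n3←n1 n4←n1 n5←n1 n6←n0
Join-block Dom:
  n1: preds {n0,n4}: {n0} ∩ {n0,n1,n4} = {n0}; idom=n0
  n3: preds {n1,n2}: {n0,n1} ∩ {n0,n1,n2} = {n0,n1}; idom=n1
  n4: preds {n2,n3}: {n0,n1,n2} ∩ {n0,n1,n3} = {n0,n1}; idom=n1
  n5: preds {n3,n4}: {n0,n1,n3} ∩ {n0,n1,n4} = {n0,n1}; idom=n1
  n6: preds {n0,n5}: {n0} ∩ {n0,n1,n5} = {n0}; idom=n0

idom(n5) = n1

Answer: n1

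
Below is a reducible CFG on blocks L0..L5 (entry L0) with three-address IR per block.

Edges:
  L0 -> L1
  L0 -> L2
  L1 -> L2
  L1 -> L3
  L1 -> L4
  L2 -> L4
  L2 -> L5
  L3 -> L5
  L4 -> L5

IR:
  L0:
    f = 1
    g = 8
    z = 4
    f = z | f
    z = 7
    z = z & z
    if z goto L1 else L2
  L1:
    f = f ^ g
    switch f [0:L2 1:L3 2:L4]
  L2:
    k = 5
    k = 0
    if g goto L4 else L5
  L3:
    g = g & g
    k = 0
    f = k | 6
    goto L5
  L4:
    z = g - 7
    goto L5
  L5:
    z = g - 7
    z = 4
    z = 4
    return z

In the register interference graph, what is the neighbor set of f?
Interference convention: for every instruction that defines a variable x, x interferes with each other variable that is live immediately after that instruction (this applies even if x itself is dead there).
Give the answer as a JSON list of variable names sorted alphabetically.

Answer: ["g", "z"]

Derivation:
Block summaries:
  L0 def {f,g,z} use ∅
  L1 def {f} use {f,g}
  L2 def {k} use {g}
  L3 def {f,g,k} use {g}
  L4 def {z} use {g}
  L5 def {z} use {g}

Live sets:
  L0 li=∅ lo={f,g}
  L1 li={f,g} lo={g}
  L2 li={g} lo={g}
  L3 li={g} lo={g}
  L4 li={g} lo={g}
  L5 li={g} lo=∅

Interference:
  f — {g,z}
  g — {f,k,z}
  k — {g}
  z — {f,g}

N(f) = ["g", "z"]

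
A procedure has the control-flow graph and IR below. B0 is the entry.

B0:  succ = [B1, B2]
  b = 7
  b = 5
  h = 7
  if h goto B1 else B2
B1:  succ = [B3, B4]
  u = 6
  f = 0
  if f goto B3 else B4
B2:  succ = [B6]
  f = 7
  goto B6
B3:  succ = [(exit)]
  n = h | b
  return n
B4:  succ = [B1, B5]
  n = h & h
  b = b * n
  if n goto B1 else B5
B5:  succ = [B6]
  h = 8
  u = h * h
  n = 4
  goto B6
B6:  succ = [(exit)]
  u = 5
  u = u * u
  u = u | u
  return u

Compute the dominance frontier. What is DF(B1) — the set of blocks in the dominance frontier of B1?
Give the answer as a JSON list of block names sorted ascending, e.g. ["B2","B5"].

idom tree: B1←B0 B2←B0 B3←B1 B4←B1 B5←B4 B6←B0
Dom at joins:
  B1: preds {B0,B4}: {B0} ∩ {B0,B1,B4} = {B0}; idom=B0
  B6: preds {B2,B5}: {B0,B2} ∩ {B0,B1,B4,B5} = {B0}; idom=B0

DF walk-up:
  B1←B0: walk · to B0
  B1←B4: walk B4→B1 to B0
  B6←B2: walk B2 to B0
  B6←B5: walk B5→B4→B1 to B0
  B0 → ∅
  B1 → {B1,B6}
  B2 → {B6}
  B3 → ∅
  B4 → {B1,B6}
  B5 → {B6}
  B6 → ∅

DF(B1) = ["B1", "B6"]

Answer: ["B1", "B6"]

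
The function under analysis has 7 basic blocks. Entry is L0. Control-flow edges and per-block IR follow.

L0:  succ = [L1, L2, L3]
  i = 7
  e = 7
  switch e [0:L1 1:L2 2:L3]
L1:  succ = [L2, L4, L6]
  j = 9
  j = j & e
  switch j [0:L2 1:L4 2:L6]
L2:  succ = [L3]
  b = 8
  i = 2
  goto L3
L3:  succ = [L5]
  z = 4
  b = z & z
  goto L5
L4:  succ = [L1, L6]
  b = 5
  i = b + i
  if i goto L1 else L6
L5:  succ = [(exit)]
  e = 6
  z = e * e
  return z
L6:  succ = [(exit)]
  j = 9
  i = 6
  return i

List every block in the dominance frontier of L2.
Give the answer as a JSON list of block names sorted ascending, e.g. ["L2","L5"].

Answer: ["L3"]

Derivation:
idom tree: L1←L0 L2←L0 L3←L0 L4←L1 L5←L3 L6←L1
Join-block Dom:
  L1: preds {L0,L4}: {L0} ∩ {L0,L1,L4} = {L0}; idom=L0
  L2: preds {L0,L1}: {L0} ∩ {L0,L1} = {L0}; idom=L0
  L3: preds {L0,L2}: {L0} ∩ {L0,L2} = {L0}; idom=L0
  L6: preds {L1,L4}: {L0,L1} ∩ {L0,L1,L4} = {L0,L1}; idom=L1

Frontier:
  join L1 pred L0: · stop@L0
  join L1 pred L4: L4→L1 stop@L0
  join L2 pred L0: · stop@L0
  join L2 pred L1: L1 stop@L0
  join L3 pred L0: · stop@L0
  join L3 pred L2: L2 stop@L0
  join L6 pred L1: · stop@L1
  join L6 pred L4: L4 stop@L1
  L0: DF=∅
  L1: DF={L1,L2}
  L2: DF={L3}
  L3: DF=∅
  L4: DF={L1,L6}
  L5: DF=∅
  L6: DF=∅

DF(L2) = ["L3"]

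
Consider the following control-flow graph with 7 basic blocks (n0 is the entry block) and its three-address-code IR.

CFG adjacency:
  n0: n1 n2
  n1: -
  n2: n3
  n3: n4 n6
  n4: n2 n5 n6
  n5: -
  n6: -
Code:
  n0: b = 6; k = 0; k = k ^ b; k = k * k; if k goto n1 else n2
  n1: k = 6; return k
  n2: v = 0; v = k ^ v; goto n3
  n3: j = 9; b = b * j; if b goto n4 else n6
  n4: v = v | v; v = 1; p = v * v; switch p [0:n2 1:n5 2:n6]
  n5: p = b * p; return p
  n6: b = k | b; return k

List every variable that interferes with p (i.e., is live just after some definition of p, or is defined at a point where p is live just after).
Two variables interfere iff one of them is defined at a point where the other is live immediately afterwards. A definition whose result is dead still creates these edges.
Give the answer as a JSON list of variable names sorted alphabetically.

Per-block:
  n0 def {b,k} use ∅
  n1 def {k} use ∅
  n2 def {v} use {k}
  n3 def {b,j} use {b}
  n4 def {p,v} use {v}
  n5 def {p} use {b,p}
  n6 def {b} use {b,k}

Live sets:
  n0 li=∅ lo={b,k}
  n1 li=∅ lo=∅
  n2 li={b,k} lo={b,k,v}
  n3 li={b,k,v} lo={b,k,v}
  n4 li={b,k,v} lo={b,k,p}
  n5 li={b,p} lo=∅
  n6 li={b,k} lo=∅

Interfere edges:
  b: {j,k,p,v}
  j: {b,k,v}
  k: {b,j,p,v}
  p: {b,k}
  v: {b,j,k}

N(p) = ["b", "k"]

Answer: ["b", "k"]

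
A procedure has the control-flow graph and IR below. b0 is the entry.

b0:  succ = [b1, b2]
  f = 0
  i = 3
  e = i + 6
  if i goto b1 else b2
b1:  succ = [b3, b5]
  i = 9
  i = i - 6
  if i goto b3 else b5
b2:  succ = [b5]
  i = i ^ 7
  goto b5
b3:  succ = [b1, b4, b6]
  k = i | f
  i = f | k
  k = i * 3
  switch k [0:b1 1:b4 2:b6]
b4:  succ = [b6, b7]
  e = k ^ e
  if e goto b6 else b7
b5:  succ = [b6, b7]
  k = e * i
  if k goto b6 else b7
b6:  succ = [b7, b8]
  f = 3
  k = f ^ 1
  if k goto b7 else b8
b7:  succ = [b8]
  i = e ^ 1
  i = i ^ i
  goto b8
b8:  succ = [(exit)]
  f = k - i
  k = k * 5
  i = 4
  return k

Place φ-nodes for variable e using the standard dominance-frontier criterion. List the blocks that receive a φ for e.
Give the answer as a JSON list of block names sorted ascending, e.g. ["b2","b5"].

idom tree: b1←b0 b2←b0 b3←b1 b4←b3 b5←b0 b6←b0 b7←b0 b8←b0
Dom∩ at merges:
  b1: preds {b0,b3}: {b0} ∩ {b0,b1,b3} = {b0}; idom=b0
  b5: preds {b1,b2}: {b0,b1} ∩ {b0,b2} = {b0}; idom=b0
  b6: preds {b3,b4,b5}: {b0,b1,b3} ∩ {b0,b1,b3,b4} ∩ {b0,b5} = {b0}; idom=b0
  b7: preds {b4,b5,b6}: {b0,b1,b3,b4} ∩ {b0,b5} ∩ {b0,b6} = {b0}; idom=b0
  b8: preds {b6,b7}: {b0,b6} ∩ {b0,b7} = {b0}; idom=b0

DF walk-up:
  b1←b0: walk · to b0
  b1←b3: walk b3→b1 to b0
  b5←b1: walk b1 to b0
  b5←b2: walk b2 to b0
  b6←b3: walk b3→b1 to b0
  b6←b4: walk b4→b3→b1 to b0
  b6←b5: walk b5 to b0
  b7←b4: walk b4→b3→b1 to b0
  b7←b5: walk b5 to b0
  b7←b6: walk b6 to b0
  b8←b6: walk b6 to b0
  b8←b7: walk b7 to b0
  b0: DF=∅
  b1: DF={b1,b5,b6,b7}
  b2: DF={b5}
  b3: DF={b1,b6,b7}
  b4: DF={b6,b7}
  b5: DF={b6,b7}
  b6: DF={b7,b8}
  b7: DF={b8}
  b8: DF=∅

φ for e: defs {b0,b4}
  DF⁺ = {b6,b7,b8}

Answer: ["b6", "b7", "b8"]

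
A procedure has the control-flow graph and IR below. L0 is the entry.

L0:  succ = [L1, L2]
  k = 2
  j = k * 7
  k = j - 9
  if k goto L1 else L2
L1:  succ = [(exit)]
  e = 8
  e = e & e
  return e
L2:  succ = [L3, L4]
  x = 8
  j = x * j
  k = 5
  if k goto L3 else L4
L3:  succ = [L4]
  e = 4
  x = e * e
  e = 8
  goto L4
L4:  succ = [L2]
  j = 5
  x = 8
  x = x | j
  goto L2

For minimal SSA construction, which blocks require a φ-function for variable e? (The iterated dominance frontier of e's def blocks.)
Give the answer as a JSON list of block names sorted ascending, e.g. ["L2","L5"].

idom tree: L1←L0 L2←L0 L3←L2 L4←L2
Dom∩ at merges:
  L2: preds {L0,L4}: {L0} ∩ {L0,L2,L4} = {L0}; idom=L0
  L4: preds {L2,L3}: {L0,L2} ∩ {L0,L2,L3} = {L0,L2}; idom=L2

Frontier:
  join L2 pred L0: · stop@L0
  join L2 pred L4: L4→L2 stop@L0
  join L4 pred L2: · stop@L2
  join L4 pred L3: L3 stop@L2
  L0 → ∅
  L1 → ∅
  L2 → {L2}
  L3 → {L4}
  L4 → {L2}

φ for e: defs {L1,L3}
  DF⁺ = {L2,L4}

Answer: ["L2", "L4"]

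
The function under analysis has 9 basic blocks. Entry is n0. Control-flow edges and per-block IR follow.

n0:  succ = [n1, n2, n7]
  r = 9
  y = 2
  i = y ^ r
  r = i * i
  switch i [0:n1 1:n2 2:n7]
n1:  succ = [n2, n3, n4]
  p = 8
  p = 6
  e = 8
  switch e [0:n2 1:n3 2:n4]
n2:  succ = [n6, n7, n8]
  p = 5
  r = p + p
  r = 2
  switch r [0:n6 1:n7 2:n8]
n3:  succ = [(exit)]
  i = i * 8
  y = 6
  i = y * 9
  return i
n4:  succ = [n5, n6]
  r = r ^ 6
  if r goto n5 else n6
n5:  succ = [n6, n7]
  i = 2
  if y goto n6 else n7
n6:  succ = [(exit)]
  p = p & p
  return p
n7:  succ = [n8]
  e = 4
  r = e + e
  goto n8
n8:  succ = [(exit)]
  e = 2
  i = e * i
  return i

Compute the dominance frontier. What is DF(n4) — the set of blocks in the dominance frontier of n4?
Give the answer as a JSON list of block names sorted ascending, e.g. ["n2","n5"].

Answer: ["n6", "n7"]

Derivation:
idom tree: n1←n0 n2←n0 n3←n1 n4←n1 n5←n4 n6←n0 n7←n0 n8←n0
Join-block Dom:
  n2: preds {n0,n1}: {n0} ∩ {n0,n1} = {n0}; idom=n0
  n6: preds {n2,n4,n5}: {n0,n2} ∩ {n0,n1,n4} ∩ {n0,n1,n4,n5} = {n0}; idom=n0
  n7: preds {n0,n2,n5}: {n0} ∩ {n0,n2} ∩ {n0,n1,n4,n5} = {n0}; idom=n0
  n8: preds {n2,n7}: {n0,n2} ∩ {n0,n7} = {n0}; idom=n0

Frontier:
  join n2 pred n0: · stop@n0
  join n2 pred n1: n1 stop@n0
  join n6 pred n2: n2 stop@n0
  join n6 pred n4: n4→n1 stop@n0
  join n6 pred n5: n5→n4→n1 stop@n0
  join n7 pred n0: · stop@n0
  join n7 pred n2: n2 stop@n0
  join n7 pred n5: n5→n4→n1 stop@n0
  join n8 pred n2: n2 stop@n0
  join n8 pred n7: n7 stop@n0
  n0 → ∅
  n1 → {n2,n6,n7}
  n2 → {n6,n7,n8}
  n3 → ∅
  n4 → {n6,n7}
  n5 → {n6,n7}
  n6 → ∅
  n7 → {n8}
  n8 → ∅

DF(n4) = ["n6", "n7"]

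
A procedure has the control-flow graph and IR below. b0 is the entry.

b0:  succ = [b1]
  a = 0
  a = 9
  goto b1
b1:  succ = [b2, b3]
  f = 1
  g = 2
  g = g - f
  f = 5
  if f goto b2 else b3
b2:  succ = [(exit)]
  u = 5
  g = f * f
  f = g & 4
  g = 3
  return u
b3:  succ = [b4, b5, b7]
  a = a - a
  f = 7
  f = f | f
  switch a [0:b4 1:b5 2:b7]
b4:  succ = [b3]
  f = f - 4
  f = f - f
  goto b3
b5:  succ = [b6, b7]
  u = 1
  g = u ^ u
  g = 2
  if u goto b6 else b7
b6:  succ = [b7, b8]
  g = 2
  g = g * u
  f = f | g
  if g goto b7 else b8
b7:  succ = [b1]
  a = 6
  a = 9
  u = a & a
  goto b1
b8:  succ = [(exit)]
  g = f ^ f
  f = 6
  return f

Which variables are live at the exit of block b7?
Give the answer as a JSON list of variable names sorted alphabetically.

Block summaries:
  b0: def={a} ue=∅
  b1: def={f,g} ue=∅
  b2: def={f,g,u} ue={f}
  b3: def={a,f} ue={a}
  b4: def={f} ue={f}
  b5: def={g,u} ue=∅
  b6: def={f,g} ue={f,u}
  b7: def={a,u} ue=∅
  b8: def={f,g} ue={f}

Liveness:
  live b0: ∅→{a}
  live b1: {a}→{a,f}
  live b2: {f}→∅
  live b3: {a}→{a,f}
  live b4: {a,f}→{a}
  live b5: {f}→{f,u}
  live b6: {f,u}→{f}
  live b7: ∅→{a}
  live b8: {f}→∅

live-out(b7) = ["a"]

Answer: ["a"]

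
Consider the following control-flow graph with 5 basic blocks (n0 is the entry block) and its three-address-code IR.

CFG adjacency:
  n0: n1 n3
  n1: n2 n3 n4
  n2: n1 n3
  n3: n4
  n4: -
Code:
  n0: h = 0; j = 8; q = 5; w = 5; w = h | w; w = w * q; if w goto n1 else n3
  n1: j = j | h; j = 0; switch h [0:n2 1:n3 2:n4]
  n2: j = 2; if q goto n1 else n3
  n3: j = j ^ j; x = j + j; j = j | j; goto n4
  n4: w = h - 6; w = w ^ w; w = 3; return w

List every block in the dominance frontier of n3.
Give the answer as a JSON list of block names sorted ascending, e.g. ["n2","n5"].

idom tree: n1←n0 n2←n1 n3←n0 n4←n0
Dom at joins:
  n1: preds {n0,n2}: {n0} ∩ {n0,n1,n2} = {n0}; idom=n0
  n3: preds {n0,n1,n2}: {n0} ∩ {n0,n1} ∩ {n0,n1,n2} = {n0}; idom=n0
  n4: preds {n1,n3}: {n0,n1} ∩ {n0,n3} = {n0}; idom=n0

DF derivation:
  n1←n0: walk · to n0
  n1←n2: walk n2→n1 to n0
  n3←n0: walk · to n0
  n3←n1: walk n1 to n0
  n3←n2: walk n2→n1 to n0
  n4←n1: walk n1 to n0
  n4←n3: walk n3 to n0
  DF(n0)=∅
  DF(n1)={n1,n3,n4}
  DF(n2)={n1,n3}
  DF(n3)={n4}
  DF(n4)=∅

DF(n3) = ["n4"]

Answer: ["n4"]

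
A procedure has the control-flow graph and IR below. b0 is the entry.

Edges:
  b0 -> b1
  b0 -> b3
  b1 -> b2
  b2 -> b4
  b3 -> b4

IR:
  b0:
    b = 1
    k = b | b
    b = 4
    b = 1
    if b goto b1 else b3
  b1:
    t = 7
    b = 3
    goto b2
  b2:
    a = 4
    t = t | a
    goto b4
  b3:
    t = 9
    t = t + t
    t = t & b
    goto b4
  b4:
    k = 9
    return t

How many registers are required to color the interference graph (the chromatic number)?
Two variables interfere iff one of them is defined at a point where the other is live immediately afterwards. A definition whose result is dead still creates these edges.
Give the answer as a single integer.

Answer: 2

Analysis:
Per-block:
  b0: def={b,k} ue=∅
  b1: def={b,t} ue=∅
  b2: def={a,t} ue={t}
  b3: def={t} ue={b}
  b4: def={k} ue={t}

Backward fixpoint:
  b0 li=∅ lo={b}
  b1 li=∅ lo={t}
  b2 li={t} lo={t}
  b3 li={b} lo={t}
  b4 li={t} lo=∅

Interfere edges:
  a: {t}
  b: {t}
  k: {t}
  t: {a,b,k}

Colouring:
  {a,t} pairwise interfere (2-clique) ⇒ χ ≥ 2
  assign a→c1 b→c1 k→c1 t→c0 — no edge inside a register ⇒ χ ≤ 2
  χ = 2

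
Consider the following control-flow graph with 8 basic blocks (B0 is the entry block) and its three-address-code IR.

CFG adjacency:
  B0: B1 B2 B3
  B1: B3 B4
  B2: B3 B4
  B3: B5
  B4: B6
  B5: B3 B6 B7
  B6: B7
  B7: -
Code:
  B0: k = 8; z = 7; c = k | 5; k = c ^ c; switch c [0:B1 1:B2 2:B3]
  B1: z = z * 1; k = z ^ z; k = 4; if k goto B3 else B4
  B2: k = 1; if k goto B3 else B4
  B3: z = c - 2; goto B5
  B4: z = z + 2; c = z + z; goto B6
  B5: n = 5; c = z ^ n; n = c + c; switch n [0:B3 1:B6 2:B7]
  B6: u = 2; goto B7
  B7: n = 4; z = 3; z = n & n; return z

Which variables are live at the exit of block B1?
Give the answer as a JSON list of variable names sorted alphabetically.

Per-block:
  B0: def={c,k,z} ue=∅
  B1: def={k,z} ue={z}
  B2: def={k} ue=∅
  B3: def={z} ue={c}
  B4: def={c,z} ue={z}
  B5: def={c,n} ue={z}
  B6: def={u} ue=∅
  B7: def={n,z} ue=∅

Liveness:
  B0 li=∅ lo={c,z}
  B1 li={c,z} lo={c,z}
  B2 li={c,z} lo={c,z}
  B3 li={c} lo={z}
  B4 li={z} lo=∅
  B5 li={z} lo={c}
  B6 li=∅ lo=∅
  B7 li=∅ lo=∅

live-out(B1) = ["c", "z"]

Answer: ["c", "z"]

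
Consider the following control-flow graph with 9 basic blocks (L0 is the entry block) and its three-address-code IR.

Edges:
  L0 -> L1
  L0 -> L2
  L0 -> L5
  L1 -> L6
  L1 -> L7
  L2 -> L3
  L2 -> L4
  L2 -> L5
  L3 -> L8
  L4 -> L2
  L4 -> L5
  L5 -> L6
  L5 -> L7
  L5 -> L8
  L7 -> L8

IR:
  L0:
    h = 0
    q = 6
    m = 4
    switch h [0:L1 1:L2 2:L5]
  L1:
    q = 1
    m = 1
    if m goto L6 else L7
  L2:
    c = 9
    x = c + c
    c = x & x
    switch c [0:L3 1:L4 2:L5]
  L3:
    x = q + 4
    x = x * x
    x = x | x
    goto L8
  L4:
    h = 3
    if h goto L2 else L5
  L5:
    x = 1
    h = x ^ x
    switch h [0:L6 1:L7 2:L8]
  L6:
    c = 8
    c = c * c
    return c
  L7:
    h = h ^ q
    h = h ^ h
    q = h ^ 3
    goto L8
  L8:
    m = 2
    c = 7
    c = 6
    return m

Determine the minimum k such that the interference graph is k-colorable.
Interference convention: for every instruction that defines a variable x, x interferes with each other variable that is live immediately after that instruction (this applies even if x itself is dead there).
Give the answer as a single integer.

Block summaries:
  L0: {h,m,q} / ∅
  L1: {m,q} / ∅
  L2: {c,x} / ∅
  L3: {x} / {q}
  L4: {h} / ∅
  L5: {h,x} / ∅
  L6: {c} / ∅
  L7: {h,q} / {h,q}
  L8: {c,m} / ∅

Live sets:
  L0 li=∅ lo={h,q}
  L1 li={h} lo={h,q}
  L2 li={q} lo={q}
  L3 li={q} lo=∅
  L4 li={q} lo={q}
  L5 li={q} lo={h,q}
  L6 li=∅ lo=∅
  L7 li={h,q} lo=∅
  L8 li=∅ lo=∅

Conflict graph:
  c: {m,q}
  h: {m,q}
  m: {c,h,q}
  q: {c,h,m,x}
  x: {q}

Registers:
  clique {c,m,q} ⇒ need ≥ 3
  3-colouring: r0={q}  r1={m,x}  r2={c,h}
  χ = 3

Answer: 3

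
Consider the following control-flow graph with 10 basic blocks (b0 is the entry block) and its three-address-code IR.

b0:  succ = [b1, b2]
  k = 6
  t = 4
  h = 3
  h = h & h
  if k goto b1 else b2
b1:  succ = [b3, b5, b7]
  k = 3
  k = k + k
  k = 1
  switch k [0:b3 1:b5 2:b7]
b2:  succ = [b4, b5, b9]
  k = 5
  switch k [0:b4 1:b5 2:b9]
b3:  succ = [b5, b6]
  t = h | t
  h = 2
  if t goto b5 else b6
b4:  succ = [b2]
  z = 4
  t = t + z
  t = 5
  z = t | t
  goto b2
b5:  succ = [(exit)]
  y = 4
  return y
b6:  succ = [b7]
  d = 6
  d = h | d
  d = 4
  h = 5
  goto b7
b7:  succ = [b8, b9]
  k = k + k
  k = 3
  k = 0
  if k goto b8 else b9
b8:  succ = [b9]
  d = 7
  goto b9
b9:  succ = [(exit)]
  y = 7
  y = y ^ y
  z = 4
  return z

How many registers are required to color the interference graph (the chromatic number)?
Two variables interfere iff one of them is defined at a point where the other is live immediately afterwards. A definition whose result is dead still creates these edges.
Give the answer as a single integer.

Answer: 3

Derivation:
Block summaries:
  b0 def {h,k,t} use ∅
  b1 def {k} use ∅
  b2 def {k} use ∅
  b3 def {h,t} use {h,t}
  b4 def {t,z} use {t}
  b5 def {y} use ∅
  b6 def {d,h} use {h}
  b7 def {k} use {k}
  b8 def {d} use ∅
  b9 def {y,z} use ∅

Liveness:
  b0: in=∅ out={h,t}
  b1: in={h,t} out={h,k,t}
  b2: in={t} out={t}
  b3: in={h,k,t} out={h,k}
  b4: in={t} out={t}
  b5: in=∅ out=∅
  b6: in={h,k} out={k}
  b7: in={k} out=∅
  b8: in=∅ out=∅
  b9: in=∅ out=∅

Conflict graph:
  d↔{h,k}
  h↔{d,k,t}
  k↔{d,h,t}
  t↔{h,k,z}
  y↔∅
  z↔{t}

Colouring:
  {d,h,k} pairwise interfere (3-clique) ⇒ χ ≥ 3
  3-colouring: r0={h,y,z}  r1={k}  r2={d,t}
  χ = 3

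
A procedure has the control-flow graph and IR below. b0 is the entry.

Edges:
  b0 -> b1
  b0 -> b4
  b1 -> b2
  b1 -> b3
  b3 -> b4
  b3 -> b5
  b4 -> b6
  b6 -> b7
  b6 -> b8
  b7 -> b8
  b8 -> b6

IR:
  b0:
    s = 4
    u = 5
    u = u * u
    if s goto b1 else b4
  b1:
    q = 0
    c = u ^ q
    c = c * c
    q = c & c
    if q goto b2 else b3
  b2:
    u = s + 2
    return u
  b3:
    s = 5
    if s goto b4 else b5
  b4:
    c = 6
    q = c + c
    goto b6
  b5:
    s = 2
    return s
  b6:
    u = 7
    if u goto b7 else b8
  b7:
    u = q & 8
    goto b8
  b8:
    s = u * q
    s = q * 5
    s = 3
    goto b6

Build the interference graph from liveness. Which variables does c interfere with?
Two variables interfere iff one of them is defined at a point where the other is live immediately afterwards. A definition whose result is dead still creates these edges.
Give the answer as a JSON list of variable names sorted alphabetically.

Per-block:
  b0 def {s,u} use ∅
  b1 def {c,q} use {u}
  b2 def {u} use {s}
  b3 def {s} use ∅
  b4 def {c,q} use ∅
  b5 def {s} use ∅
  b6 def {u} use ∅
  b7 def {u} use {q}
  b8 def {s} use {q,u}

Liveness:
  b0: in=∅ out={s,u}
  b1: in={s,u} out={s}
  b2: in={s} out=∅
  b3: in=∅ out=∅
  b4: in=∅ out={q}
  b5: in=∅ out=∅
  b6: in={q} out={q,u}
  b7: in={q} out={q,u}
  b8: in={q,u} out={q}

Interfere edges:
  c↔{s}
  q↔{s,u}
  s↔{c,q,u}
  u↔{q,s}

N(c) = ["s"]

Answer: ["s"]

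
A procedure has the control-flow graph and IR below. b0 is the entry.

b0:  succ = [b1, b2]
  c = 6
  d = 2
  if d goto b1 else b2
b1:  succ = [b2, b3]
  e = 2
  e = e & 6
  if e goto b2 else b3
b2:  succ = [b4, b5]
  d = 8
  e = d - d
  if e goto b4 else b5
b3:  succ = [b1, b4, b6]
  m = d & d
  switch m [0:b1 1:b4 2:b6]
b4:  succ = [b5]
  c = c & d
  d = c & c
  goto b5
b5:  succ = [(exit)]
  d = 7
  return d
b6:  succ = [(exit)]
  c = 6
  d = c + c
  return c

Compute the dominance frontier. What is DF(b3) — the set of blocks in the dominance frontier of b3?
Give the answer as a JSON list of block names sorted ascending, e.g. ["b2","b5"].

Answer: ["b1", "b4"]

Working:
idom tree: b1←b0 b2←b0 b3←b1 b4←b0 b5←b0 b6←b3
Join-block Dom:
  b1: preds {b0,b3}: {b0} ∩ {b0,b1,b3} = {b0}; idom=b0
  b2: preds {b0,b1}: {b0} ∩ {b0,b1} = {b0}; idom=b0
  b4: preds {b2,b3}: {b0,b2} ∩ {b0,b1,b3} = {b0}; idom=b0
  b5: preds {b2,b4}: {b0,b2} ∩ {b0,b4} = {b0}; idom=b0

DF derivation:
  join b1 pred b0: · stop@b0
  join b1 pred b3: b3→b1 stop@b0
  join b2 pred b0: · stop@b0
  join b2 pred b1: b1 stop@b0
  join b4 pred b2: b2 stop@b0
  join b4 pred b3: b3→b1 stop@b0
  join b5 pred b2: b2 stop@b0
  join b5 pred b4: b4 stop@b0
  b0 → ∅
  b1 → {b1,b2,b4}
  b2 → {b4,b5}
  b3 → {b1,b4}
  b4 → {b5}
  b5 → ∅
  b6 → ∅

DF(b3) = ["b1", "b4"]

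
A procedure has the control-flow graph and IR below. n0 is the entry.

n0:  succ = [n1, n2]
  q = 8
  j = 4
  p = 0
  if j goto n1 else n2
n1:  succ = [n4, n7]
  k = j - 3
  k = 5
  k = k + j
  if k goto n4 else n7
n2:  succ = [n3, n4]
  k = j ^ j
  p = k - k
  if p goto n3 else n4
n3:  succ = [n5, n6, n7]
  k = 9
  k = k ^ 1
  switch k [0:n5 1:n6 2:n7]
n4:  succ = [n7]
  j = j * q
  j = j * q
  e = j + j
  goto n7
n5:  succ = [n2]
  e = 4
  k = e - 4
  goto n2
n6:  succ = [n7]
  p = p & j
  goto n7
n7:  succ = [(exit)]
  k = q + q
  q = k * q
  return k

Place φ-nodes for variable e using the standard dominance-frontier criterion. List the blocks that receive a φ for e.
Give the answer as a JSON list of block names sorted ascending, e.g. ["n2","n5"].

Answer: ["n2", "n4", "n7"]

Derivation:
idom tree: n1←n0 n2←n0 n3←n2 n4←n0 n5←n3 n6←n3 n7←n0
Dom∩ at merges:
  n2: preds {n0,n5}: {n0} ∩ {n0,n2,n3,n5} = {n0}; idom=n0
  n4: preds {n1,n2}: {n0,n1} ∩ {n0,n2} = {n0}; idom=n0
  n7: preds {n1,n3,n4,n6}: {n0,n1} ∩ {n0,n2,n3} ∩ {n0,n4} ∩ {n0,n2,n3,n6} = {n0}; idom=n0

DF walk-up:
  join n2 pred n0: · stop@n0
  join n2 pred n5: n5→n3→n2 stop@n0
  join n4 pred n1: n1 stop@n0
  join n4 pred n2: n2 stop@n0
  join n7 pred n1: n1 stop@n0
  join n7 pred n3: n3→n2 stop@n0
  join n7 pred n4: n4 stop@n0
  join n7 pred n6: n6→n3→n2 stop@n0
  DF(n0)=∅
  DF(n1)={n4,n7}
  DF(n2)={n2,n4,n7}
  DF(n3)={n2,n7}
  DF(n4)={n7}
  DF(n5)={n2}
  DF(n6)={n7}
  DF(n7)=∅

φ for e: defs {n4,n5}
  DF⁺ = {n2,n4,n7}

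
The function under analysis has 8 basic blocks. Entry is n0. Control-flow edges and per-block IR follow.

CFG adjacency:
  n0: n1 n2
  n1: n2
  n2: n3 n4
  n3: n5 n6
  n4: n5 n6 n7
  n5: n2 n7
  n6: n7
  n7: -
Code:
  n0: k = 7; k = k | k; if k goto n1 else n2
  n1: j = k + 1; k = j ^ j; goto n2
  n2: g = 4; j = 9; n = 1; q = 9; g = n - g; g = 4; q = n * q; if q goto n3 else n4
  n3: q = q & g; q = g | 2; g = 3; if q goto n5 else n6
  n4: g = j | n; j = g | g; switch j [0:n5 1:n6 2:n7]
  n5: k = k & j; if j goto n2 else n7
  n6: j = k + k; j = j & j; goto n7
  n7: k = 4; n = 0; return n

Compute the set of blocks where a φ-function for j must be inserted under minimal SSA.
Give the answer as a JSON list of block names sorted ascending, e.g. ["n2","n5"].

Answer: ["n2", "n5", "n6", "n7"]

Analysis:
idom tree: n1←n0 n2←n0 n3←n2 n4←n2 n5←n2 n6←n2 n7←n2
Dom at joins:
  n2: preds {n0,n1,n5}: {n0} ∩ {n0,n1} ∩ {n0,n2,n5} = {n0}; idom=n0
  n5: preds {n3,n4}: {n0,n2,n3} ∩ {n0,n2,n4} = {n0,n2}; idom=n2
  n6: preds {n3,n4}: {n0,n2,n3} ∩ {n0,n2,n4} = {n0,n2}; idom=n2
  n7: preds {n4,n5,n6}: {n0,n2,n4} ∩ {n0,n2,n5} ∩ {n0,n2,n6} = {n0,n2}; idom=n2

DF walk-up:
  join n2 pred n0: · stop@n0
  join n2 pred n1: n1 stop@n0
  join n2 pred n5: n5→n2 stop@n0
  join n5 pred n3: n3 stop@n2
  join n5 pred n4: n4 stop@n2
  join n6 pred n3: n3 stop@n2
  join n6 pred n4: n4 stop@n2
  join n7 pred n4: n4 stop@n2
  join n7 pred n5: n5 stop@n2
  join n7 pred n6: n6 stop@n2
  n0: DF=∅
  n1: DF={n2}
  n2: DF={n2}
  n3: DF={n5,n6}
  n4: DF={n5,n6,n7}
  n5: DF={n2,n7}
  n6: DF={n7}
  n7: DF=∅

φ for j: defs {n1,n2,n4,n6}
  DF⁺ = {n2,n5,n6,n7}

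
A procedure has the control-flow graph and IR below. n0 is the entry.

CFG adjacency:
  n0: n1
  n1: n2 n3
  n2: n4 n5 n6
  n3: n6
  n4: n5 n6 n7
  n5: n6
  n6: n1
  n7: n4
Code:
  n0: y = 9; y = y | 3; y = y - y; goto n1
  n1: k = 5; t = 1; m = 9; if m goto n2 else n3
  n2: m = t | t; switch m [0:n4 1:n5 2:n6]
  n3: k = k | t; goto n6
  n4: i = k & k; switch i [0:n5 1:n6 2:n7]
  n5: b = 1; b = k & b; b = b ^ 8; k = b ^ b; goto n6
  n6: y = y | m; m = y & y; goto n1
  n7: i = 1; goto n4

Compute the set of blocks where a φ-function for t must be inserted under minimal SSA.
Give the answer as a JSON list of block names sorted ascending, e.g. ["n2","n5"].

idom tree: n1←n0 n2←n1 n3←n1 n4←n2 n5←n2 n6←n1 n7←n4
Join-block Dom:
  n1: preds {n0,n6}: {n0} ∩ {n0,n1,n6} = {n0}; idom=n0
  n4: preds {n2,n7}: {n0,n1,n2} ∩ {n0,n1,n2,n4,n7} = {n0,n1,n2}; idom=n2
  n5: preds {n2,n4}: {n0,n1,n2} ∩ {n0,n1,n2,n4} = {n0,n1,n2}; idom=n2
  n6: preds {n2,n3,n4,n5}: {n0,n1,n2} ∩ {n0,n1,n3} ∩ {n0,n1,n2,n4} ∩ {n0,n1,n2,n5} = {n0,n1}; idom=n1

DF derivation:
  join n1 pred n0: · stop@n0
  join n1 pred n6: n6→n1 stop@n0
  join n4 pred n2: · stop@n2
  join n4 pred n7: n7→n4 stop@n2
  join n5 pred n2: · stop@n2
  join n5 pred n4: n4 stop@n2
  join n6 pred n2: n2 stop@n1
  join n6 pred n3: n3 stop@n1
  join n6 pred n4: n4→n2 stop@n1
  join n6 pred n5: n5→n2 stop@n1
  n0: DF=∅
  n1: DF={n1}
  n2: DF={n6}
  n3: DF={n6}
  n4: DF={n4,n5,n6}
  n5: DF={n6}
  n6: DF={n1}
  n7: DF={n4}

φ for t: defs {n1}
  DF⁺ = {n1}

Answer: ["n1"]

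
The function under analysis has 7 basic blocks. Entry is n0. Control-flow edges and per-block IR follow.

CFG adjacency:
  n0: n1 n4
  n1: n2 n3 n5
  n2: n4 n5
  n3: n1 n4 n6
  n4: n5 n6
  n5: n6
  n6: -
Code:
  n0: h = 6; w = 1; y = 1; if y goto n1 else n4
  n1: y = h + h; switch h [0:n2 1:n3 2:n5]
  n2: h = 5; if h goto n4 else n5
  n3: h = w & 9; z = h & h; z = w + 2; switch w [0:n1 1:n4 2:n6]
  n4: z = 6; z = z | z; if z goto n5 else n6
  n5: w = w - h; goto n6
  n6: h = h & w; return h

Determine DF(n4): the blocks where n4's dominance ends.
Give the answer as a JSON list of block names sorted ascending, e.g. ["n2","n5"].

Answer: ["n5", "n6"]

Analysis:
idom tree: n1←n0 n2←n1 n3←n1 n4←n0 n5←n0 n6←n0
Dom at joins:
  n1: preds {n0,n3}: {n0} ∩ {n0,n1,n3} = {n0}; idom=n0
  n4: preds {n0,n2,n3}: {n0} ∩ {n0,n1,n2} ∩ {n0,n1,n3} = {n0}; idom=n0
  n5: preds {n1,n2,n4}: {n0,n1} ∩ {n0,n1,n2} ∩ {n0,n4} = {n0}; idom=n0
  n6: preds {n3,n4,n5}: {n0,n1,n3} ∩ {n0,n4} ∩ {n0,n5} = {n0}; idom=n0

DF walk-up:
  join n1 pred n0: · stop@n0
  join n1 pred n3: n3→n1 stop@n0
  join n4 pred n0: · stop@n0
  join n4 pred n2: n2→n1 stop@n0
  join n4 pred n3: n3→n1 stop@n0
  join n5 pred n1: n1 stop@n0
  join n5 pred n2: n2→n1 stop@n0
  join n5 pred n4: n4 stop@n0
  join n6 pred n3: n3→n1 stop@n0
  join n6 pred n4: n4 stop@n0
  join n6 pred n5: n5 stop@n0
  n0: DF=∅
  n1: DF={n1,n4,n5,n6}
  n2: DF={n4,n5}
  n3: DF={n1,n4,n6}
  n4: DF={n5,n6}
  n5: DF={n6}
  n6: DF=∅

DF(n4) = ["n5", "n6"]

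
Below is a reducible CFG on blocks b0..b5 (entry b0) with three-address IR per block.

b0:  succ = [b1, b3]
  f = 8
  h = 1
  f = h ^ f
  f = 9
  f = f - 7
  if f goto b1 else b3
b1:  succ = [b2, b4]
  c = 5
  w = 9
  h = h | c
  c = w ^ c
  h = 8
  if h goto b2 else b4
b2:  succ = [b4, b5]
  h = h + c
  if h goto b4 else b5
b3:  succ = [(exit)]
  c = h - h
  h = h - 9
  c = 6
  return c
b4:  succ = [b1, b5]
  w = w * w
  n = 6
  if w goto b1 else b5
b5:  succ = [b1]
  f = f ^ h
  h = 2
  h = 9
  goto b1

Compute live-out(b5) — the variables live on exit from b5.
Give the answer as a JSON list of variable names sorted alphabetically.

Per-block:
  b0 def {f,h} use ∅
  b1 def {c,h,w} use {h}
  b2 def {h} use {c,h}
  b3 def {c,h} use {h}
  b4 def {n,w} use {w}
  b5 def {f,h} use {f,h}

Liveness:
  b0: in=∅ out={f,h}
  b1: in={f,h} out={c,f,h,w}
  b2: in={c,f,h,w} out={f,h,w}
  b3: in={h} out=∅
  b4: in={f,h,w} out={f,h}
  b5: in={f,h} out={f,h}

live-out(b5) = ["f", "h"]

Answer: ["f", "h"]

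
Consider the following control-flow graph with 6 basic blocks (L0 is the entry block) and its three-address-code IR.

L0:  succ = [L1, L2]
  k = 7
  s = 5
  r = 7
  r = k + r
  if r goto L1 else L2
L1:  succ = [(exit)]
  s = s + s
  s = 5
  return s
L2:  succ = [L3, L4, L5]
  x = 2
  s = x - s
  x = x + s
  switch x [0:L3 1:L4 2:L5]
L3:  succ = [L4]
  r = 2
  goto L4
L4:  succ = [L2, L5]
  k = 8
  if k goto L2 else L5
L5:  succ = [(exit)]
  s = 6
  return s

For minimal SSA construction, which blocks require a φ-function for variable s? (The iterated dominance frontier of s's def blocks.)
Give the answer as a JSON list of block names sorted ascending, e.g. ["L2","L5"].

Answer: ["L2"]

Analysis:
idom tree: L1←L0 L2←L0 L3←L2 L4←L2 L5←L2
Dom at joins:
  L2: preds {L0,L4}: {L0} ∩ {L0,L2,L4} = {L0}; idom=L0
  L4: preds {L2,L3}: {L0,L2} ∩ {L0,L2,L3} = {L0,L2}; idom=L2
  L5: preds {L2,L4}: {L0,L2} ∩ {L0,L2,L4} = {L0,L2}; idom=L2

DF derivation:
  join L2 pred L0: · stop@L0
  join L2 pred L4: L4→L2 stop@L0
  join L4 pred L2: · stop@L2
  join L4 pred L3: L3 stop@L2
  join L5 pred L2: · stop@L2
  join L5 pred L4: L4 stop@L2
  DF(L0)=∅
  DF(L1)=∅
  DF(L2)={L2}
  DF(L3)={L4}
  DF(L4)={L2,L5}
  DF(L5)=∅

φ for s: defs {L0,L1,L2,L5}
  DF⁺ = {L2}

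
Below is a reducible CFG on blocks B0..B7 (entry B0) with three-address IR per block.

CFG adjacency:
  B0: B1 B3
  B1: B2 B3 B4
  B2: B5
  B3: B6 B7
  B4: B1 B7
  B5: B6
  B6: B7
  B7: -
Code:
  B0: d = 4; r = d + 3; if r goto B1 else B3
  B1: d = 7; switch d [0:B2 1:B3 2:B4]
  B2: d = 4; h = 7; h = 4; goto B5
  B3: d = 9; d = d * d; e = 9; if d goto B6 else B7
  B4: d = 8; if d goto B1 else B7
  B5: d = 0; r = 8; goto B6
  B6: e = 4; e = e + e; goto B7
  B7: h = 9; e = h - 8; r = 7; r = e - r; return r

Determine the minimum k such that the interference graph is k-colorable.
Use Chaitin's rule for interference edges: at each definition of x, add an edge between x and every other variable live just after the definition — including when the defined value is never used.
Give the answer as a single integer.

Answer: 2

Derivation:
def/use:
  B0: {d,r} / ∅
  B1: {d} / ∅
  B2: {d,h} / ∅
  B3: {d,e} / ∅
  B4: {d} / ∅
  B5: {d,r} / ∅
  B6: {e} / ∅
  B7: {e,h,r} / ∅

Liveness:
  B0 li=∅ lo=∅
  B1 li=∅ lo=∅
  B2 li=∅ lo=∅
  B3 li=∅ lo=∅
  B4 li=∅ lo=∅
  B5 li=∅ lo=∅
  B6 li=∅ lo=∅
  B7 li=∅ lo=∅

Interference:
  d↔{e}
  e↔{d,r}
  h↔∅
  r↔{e}

Registers:
  {d,e} pairwise interfere (2-clique) ⇒ χ ≥ 2
  2-colouring: r0={e,h}  r1={d,r}
  χ = 2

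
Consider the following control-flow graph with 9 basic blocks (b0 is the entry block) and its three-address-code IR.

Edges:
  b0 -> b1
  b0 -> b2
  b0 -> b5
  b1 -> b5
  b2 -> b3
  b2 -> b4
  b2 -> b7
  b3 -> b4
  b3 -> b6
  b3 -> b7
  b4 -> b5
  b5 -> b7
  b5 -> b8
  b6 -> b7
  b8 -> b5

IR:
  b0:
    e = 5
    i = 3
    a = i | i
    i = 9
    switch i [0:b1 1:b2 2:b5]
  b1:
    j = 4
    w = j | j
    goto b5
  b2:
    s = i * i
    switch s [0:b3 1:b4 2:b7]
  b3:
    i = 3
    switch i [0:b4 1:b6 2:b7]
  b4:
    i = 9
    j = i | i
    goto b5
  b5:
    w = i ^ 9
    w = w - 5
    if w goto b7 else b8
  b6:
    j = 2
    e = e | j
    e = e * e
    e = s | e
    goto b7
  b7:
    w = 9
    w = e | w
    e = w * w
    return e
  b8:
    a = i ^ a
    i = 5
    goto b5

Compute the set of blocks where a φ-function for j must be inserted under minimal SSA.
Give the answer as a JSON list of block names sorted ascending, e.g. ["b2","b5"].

idom tree: b1←b0 b2←b0 b3←b2 b4←b2 b5←b0 b6←b3 b7←b0 b8←b5
Dom∩ at merges:
  b4: preds {b2,b3}: {b0,b2} ∩ {b0,b2,b3} = {b0,b2}; idom=b2
  b5: preds {b0,b1,b4,b8}: {b0} ∩ {b0,b1} ∩ {b0,b2,b4} ∩ {b0,b5,b8} = {b0}; idom=b0
  b7: preds {b2,b3,b5,b6}: {b0,b2} ∩ {b0,b2,b3} ∩ {b0,b5} ∩ {b0,b2,b3,b6} = {b0}; idom=b0

DF walk-up:
  join b4 pred b2: · stop@b2
  join b4 pred b3: b3 stop@b2
  join b5 pred b0: · stop@b0
  join b5 pred b1: b1 stop@b0
  join b5 pred b4: b4→b2 stop@b0
  join b5 pred b8: b8→b5 stop@b0
  join b7 pred b2: b2 stop@b0
  join b7 pred b3: b3→b2 stop@b0
  join b7 pred b5: b5 stop@b0
  join b7 pred b6: b6→b3→b2 stop@b0
  b0 → ∅
  b1 → {b5}
  b2 → {b5,b7}
  b3 → {b4,b7}
  b4 → {b5}
  b5 → {b5,b7}
  b6 → {b7}
  b7 → ∅
  b8 → {b5}

φ for j: defs {b1,b4,b6}
  DF⁺ = {b5,b7}

Answer: ["b5", "b7"]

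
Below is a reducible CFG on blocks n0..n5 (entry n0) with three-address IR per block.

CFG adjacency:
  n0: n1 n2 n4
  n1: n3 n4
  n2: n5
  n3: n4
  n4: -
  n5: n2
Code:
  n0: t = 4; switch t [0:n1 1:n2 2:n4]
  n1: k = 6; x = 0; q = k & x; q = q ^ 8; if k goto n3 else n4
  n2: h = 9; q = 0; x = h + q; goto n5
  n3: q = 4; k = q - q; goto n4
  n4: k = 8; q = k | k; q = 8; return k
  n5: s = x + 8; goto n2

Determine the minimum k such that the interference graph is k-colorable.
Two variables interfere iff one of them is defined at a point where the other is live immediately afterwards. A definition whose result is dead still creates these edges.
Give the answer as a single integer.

Answer: 2

Working:
Per-block:
  n0: def={t} ue=∅
  n1: def={k,q,x} ue=∅
  n2: def={h,q,x} ue=∅
  n3: def={k,q} ue=∅
  n4: def={k,q} ue=∅
  n5: def={s} ue={x}

Liveness:
  n0: in=∅ out=∅
  n1: in=∅ out=∅
  n2: in=∅ out={x}
  n3: in=∅ out=∅
  n4: in=∅ out=∅
  n5: in={x} out=∅

Interference:
  h: {q}
  k: {q,x}
  q: {h,k}
  s: ∅
  t: ∅
  x: {k}

Colouring:
  clique {h,q} ⇒ need ≥ 2
  2-colouring: r0={h,k,s,t}  r1={q,x}
  χ = 2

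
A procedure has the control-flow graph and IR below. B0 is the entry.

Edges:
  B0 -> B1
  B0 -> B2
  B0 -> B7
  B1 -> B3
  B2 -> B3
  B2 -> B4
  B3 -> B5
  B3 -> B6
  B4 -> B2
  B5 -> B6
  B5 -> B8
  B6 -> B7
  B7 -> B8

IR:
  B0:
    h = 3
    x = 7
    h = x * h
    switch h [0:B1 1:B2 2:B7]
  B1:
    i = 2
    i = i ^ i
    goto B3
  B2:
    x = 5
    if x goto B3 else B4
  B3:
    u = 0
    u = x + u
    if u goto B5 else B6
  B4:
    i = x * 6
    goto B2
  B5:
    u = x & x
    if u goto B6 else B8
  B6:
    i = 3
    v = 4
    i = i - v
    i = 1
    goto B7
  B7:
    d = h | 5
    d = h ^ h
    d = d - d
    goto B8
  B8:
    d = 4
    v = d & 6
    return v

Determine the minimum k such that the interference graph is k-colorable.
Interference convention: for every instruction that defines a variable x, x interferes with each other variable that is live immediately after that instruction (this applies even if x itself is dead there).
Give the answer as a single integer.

Answer: 3

Derivation:
Per-block:
  B0: {h,x} / ∅
  B1: {i} / ∅
  B2: {x} / ∅
  B3: {u} / {x}
  B4: {i} / {x}
  B5: {u} / {x}
  B6: {i,v} / ∅
  B7: {d} / {h}
  B8: {d,v} / ∅

Liveness:
  B0: in=∅ out={h,x}
  B1: in={h,x} out={h,x}
  B2: in={h} out={h,x}
  B3: in={h,x} out={h,x}
  B4: in={h,x} out={h}
  B5: in={h,x} out={h}
  B6: in={h} out={h}
  B7: in={h} out=∅
  B8: in=∅ out=∅

Interfere edges:
  d: {h}
  h: {d,i,u,v,x}
  i: {h,v,x}
  u: {h,x}
  v: {h,i}
  x: {h,i,u}

Colouring:
  clique {h,i,v} ⇒ need ≥ 3
  3-colouring: r0={h}  r1={d,i,u}  r2={v,x}
  χ = 3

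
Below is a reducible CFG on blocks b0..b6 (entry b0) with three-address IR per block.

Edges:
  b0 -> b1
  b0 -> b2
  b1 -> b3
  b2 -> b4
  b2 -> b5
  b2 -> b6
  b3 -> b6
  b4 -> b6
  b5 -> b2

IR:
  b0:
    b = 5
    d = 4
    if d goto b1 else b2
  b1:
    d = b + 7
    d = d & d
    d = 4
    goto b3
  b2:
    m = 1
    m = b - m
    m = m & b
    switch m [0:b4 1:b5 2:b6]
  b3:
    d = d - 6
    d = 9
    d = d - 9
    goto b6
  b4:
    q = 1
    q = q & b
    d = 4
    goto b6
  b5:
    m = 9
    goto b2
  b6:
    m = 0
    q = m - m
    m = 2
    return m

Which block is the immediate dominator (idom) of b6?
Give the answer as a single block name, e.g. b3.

idom tree: b1←b0 b2←b0 b3←b1 b4←b2 b5←b2 b6←b0
Dom at joins:
  b2: preds {b0,b5}: {b0} ∩ {b0,b2,b5} = {b0}; idom=b0
  b6: preds {b2,b3,b4}: {b0,b2} ∩ {b0,b1,b3} ∩ {b0,b2,b4} = {b0}; idom=b0

idom(b6) = b0

Answer: b0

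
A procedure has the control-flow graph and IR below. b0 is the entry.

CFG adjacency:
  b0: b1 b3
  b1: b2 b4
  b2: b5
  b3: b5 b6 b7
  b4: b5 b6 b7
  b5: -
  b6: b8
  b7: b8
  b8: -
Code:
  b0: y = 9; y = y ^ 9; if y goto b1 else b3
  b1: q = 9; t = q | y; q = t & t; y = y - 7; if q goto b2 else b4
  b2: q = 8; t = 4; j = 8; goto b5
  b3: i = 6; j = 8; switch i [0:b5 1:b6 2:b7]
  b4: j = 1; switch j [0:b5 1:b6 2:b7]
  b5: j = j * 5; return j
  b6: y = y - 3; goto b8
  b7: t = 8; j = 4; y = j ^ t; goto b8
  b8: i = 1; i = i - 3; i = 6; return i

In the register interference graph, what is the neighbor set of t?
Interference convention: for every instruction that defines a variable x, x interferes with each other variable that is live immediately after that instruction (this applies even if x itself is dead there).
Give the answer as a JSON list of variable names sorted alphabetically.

Answer: ["j", "y"]

Working:
def/use:
  b0: {y} / ∅
  b1: {q,t,y} / {y}
  b2: {j,q,t} / ∅
  b3: {i,j} / ∅
  b4: {j} / ∅
  b5: {j} / {j}
  b6: {y} / {y}
  b7: {j,t,y} / ∅
  b8: {i} / ∅

Backward fixpoint:
  b0: in=∅ out={y}
  b1: in={y} out={y}
  b2: in=∅ out={j}
  b3: in={y} out={j,y}
  b4: in={y} out={j,y}
  b5: in={j} out=∅
  b6: in={y} out=∅
  b7: in=∅ out=∅
  b8: in=∅ out=∅

Interfere edges:
  i: {j,y}
  j: {i,t,y}
  q: {y}
  t: {j,y}
  y: {i,j,q,t}

N(t) = ["j", "y"]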